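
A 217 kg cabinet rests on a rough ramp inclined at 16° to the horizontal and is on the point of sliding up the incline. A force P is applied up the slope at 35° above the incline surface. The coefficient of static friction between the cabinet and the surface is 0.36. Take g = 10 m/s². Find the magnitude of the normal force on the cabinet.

On the verge of sliding up the incline, friction equals μN and acts down the slope.
Perpendicular: N + P sin 35° = W cos 16° = 2086 N.
Along incline: P cos 35° = W sin 16° + μN  with W sin 16° = 598.1 N.
Solving the pair for P and N: P = 1315 N, N = 1331 N (and f = μN = 479.3 N).

N ≈ 1330 N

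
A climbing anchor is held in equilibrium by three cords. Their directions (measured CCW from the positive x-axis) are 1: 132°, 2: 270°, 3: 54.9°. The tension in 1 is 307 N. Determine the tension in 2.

T_2 ≈ 520 N

Resolve: ΣF_x = 307 cos 132° + T_2 cos 270° + T_3 cos 54.9° = 0.
        ΣF_y = 307 sin 132° + T_2 sin 270° + T_3 sin 54.9° = 0.
The known terms sum to (-205.4, 228.1) N, so 0.0000 T_2 + 0.5750 T_3 = 205.4 and -1.0000 T_2 + 0.8181 T_3 = -228.1.
Solving simultaneously: T_2 = 520.4 N, T_3 = 357.3 N.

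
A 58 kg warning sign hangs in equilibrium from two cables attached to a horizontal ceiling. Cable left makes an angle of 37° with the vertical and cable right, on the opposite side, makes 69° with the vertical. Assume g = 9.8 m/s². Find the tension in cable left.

Angles from the horizontal: cable left is 90° − 37° = 53°, cable right is 90° − 69° = 21°.
Weight W = 58 × 9.8 = 568.4 N acts straight down.
Horizontal: T_left cos 53° = T_right cos 21°  →  T_right = 0.6446 T_left.
Vertical: T_left sin 53° + T_right sin 21° = 568.4.
Substituting the horizontal relation into the vertical equation gives 1.03 T_left = 568.4, so T_left = 552 N.

T_left ≈ 552 N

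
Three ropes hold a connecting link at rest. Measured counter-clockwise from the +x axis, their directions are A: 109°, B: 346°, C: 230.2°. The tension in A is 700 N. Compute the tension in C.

T_C ≈ 652 N

Resolve: ΣF_x = 700 cos 109° + T_B cos 346° + T_C cos 230.2° = 0.
        ΣF_y = 700 sin 109° + T_B sin 346° + T_C sin 230.2° = 0.
The known terms sum to (-227.9, 661.9) N, so 0.9703 T_B − 0.6401 T_C = 227.9 and -0.2419 T_B − 0.7683 T_C = -661.9.
Solving simultaneously: T_B = 665 N, T_C = 652.1 N.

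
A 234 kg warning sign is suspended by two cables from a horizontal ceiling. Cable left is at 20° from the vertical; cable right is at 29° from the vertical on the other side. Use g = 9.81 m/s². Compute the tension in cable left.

Angles from the horizontal: cable left is 90° − 20° = 70°, cable right is 90° − 29° = 61°.
Weight W = 234 × 9.81 = 2296 N acts straight down.
Horizontal: T_left cos 70° = T_right cos 61°  →  T_right = 0.7055 T_left.
Vertical: T_left sin 70° + T_right sin 61° = 2296.
Substituting the horizontal relation into the vertical equation gives 1.557 T_left = 2296, so T_left = 1475 N.

T_left ≈ 1470 N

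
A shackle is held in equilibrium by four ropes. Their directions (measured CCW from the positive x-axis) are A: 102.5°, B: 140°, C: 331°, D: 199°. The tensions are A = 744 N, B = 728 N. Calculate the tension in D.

T_D ≈ 937 N

Resolve: ΣF_x = 744 cos 102.5° + 728 cos 140° + T_C cos 331° + T_D cos 199° = 0.
        ΣF_y = 744 sin 102.5° + 728 sin 140° + T_C sin 331° + T_D sin 199° = 0.
The known terms sum to (-718.7, 1194) N, so 0.8746 T_C − 0.9455 T_D = 718.7 and -0.4848 T_C − 0.3256 T_D = -1194.
Solving simultaneously: T_C = 1834 N, T_D = 936.7 N.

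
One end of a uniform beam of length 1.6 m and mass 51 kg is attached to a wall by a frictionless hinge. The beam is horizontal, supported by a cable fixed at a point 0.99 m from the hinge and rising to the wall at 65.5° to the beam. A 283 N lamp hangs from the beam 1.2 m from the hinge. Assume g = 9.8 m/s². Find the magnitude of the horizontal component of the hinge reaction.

H_x ≈ 340 N

Take torques about the hinge: T sin 65.5° · 0.99 = 51×9.8×0.8 + 283×1.2 = 739.44 N·m.
So T = 739.44 / (0.9100 × 0.99) = 820.81 N.
ΣF_x = 0: H_x = T cos 65.5° = 340.39 N.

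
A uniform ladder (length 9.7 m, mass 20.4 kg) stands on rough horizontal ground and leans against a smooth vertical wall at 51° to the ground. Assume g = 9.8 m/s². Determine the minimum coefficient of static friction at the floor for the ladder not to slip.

ΣF_y = 0: N_floor = 20.4×9.8 = 199.92 N.
Torques about the foot: N_wall · 9.7 sin 51° = 20.4×9.8×4.85 cos 51° → N_wall = 80.946 N.
ΣF_x = 0: f_floor = N_wall = 80.946 N.
μ_min = f_floor / N_floor = 80.946 / 199.92 = 0.4049.

μ_min ≈ 0.405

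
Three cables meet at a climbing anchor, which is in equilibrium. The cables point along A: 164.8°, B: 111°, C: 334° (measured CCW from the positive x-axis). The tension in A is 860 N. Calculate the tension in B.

Resolve: ΣF_x = 860 cos 164.8° + T_B cos 111° + T_C cos 334° = 0.
        ΣF_y = 860 sin 164.8° + T_B sin 111° + T_C sin 334° = 0.
The known terms sum to (-829.9, 225.5) N, so -0.3584 T_B + 0.8988 T_C = 829.9 and 0.9336 T_B − 0.4384 T_C = -225.5.
Solving simultaneously: T_B = 236.3 N, T_C = 1018 N.

T_B ≈ 236 N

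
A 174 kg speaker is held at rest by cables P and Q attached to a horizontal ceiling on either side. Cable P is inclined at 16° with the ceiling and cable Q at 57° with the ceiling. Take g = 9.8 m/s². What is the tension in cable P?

T_P ≈ 971 N

Weight W = 174 × 9.8 = 1705 N acts straight down.
Horizontal: T_P cos 16° = T_Q cos 57°  →  T_Q = 1.765 T_P.
Vertical: T_P sin 16° + T_Q sin 57° = 1705.
Substituting the horizontal relation into the vertical equation gives 1.756 T_P = 1705, so T_P = 971.2 N.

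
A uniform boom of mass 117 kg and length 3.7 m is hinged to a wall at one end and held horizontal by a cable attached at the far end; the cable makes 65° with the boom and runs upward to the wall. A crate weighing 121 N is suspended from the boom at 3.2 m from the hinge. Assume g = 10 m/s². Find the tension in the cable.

Take torques about the hinge: T sin 65° · 3.7 = 117×10×1.85 + 121×3.2 = 2551.7 N·m.
So T = 2551.7 / (0.9063 × 3.7) = 760.94 N.

T ≈ 761 N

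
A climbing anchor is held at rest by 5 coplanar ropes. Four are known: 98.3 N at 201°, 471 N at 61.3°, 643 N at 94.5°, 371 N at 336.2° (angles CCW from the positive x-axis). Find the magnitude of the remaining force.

Sum the known components: ΣF_x = 423.4 N, ΣF_y = 869.2 N.
For equilibrium the remaining force must supply (−ΣF_x, −ΣF_y) = (-423.4, -869.2) N.
Magnitude = √((-423.4)² + (-869.2)²) = 966.9 N; direction = atan2(-869.2, -423.4) = 244.0°.

F ≈ 967 N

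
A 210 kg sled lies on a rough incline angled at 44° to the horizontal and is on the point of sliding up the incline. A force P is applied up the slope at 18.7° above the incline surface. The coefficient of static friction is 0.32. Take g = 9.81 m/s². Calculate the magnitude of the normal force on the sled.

N ≈ 900 N

On the verge of sliding up the incline, friction equals μN and acts down the slope.
Perpendicular: N + P sin 18.7° = W cos 44° = 1482 N.
Along incline: P cos 18.7° = W sin 44° + μN  with W sin 44° = 1431 N.
Solving the pair for P and N: P = 1815 N, N = 900 N (and f = μN = 288 N).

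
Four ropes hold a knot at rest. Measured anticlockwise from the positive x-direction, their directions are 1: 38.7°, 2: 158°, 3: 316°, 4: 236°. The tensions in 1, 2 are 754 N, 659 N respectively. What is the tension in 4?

T_4 ≈ 509 N

Resolve: ΣF_x = 754 cos 38.7° + 659 cos 158° + T_3 cos 316° + T_4 cos 236° = 0.
        ΣF_y = 754 sin 38.7° + 659 sin 158° + T_3 sin 316° + T_4 sin 236° = 0.
The known terms sum to (-22.57, 718.3) N, so 0.7193 T_3 − 0.5592 T_4 = 22.57 and -0.6947 T_3 − 0.8290 T_4 = -718.3.
Solving simultaneously: T_3 = 426.9 N, T_4 = 508.8 N.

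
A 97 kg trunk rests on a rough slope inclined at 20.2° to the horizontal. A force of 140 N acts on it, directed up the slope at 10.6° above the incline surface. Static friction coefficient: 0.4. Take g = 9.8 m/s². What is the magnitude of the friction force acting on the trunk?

Axes along / perpendicular to the incline. W sin 20.2° = 328.2 N down-slope; W cos 20.2° = 892.1 N into the surface.
Perpendicular: N = W cos 20.2° − P sin 10.6° = 892.1 − 25.75 = 866.4 N.
Along incline: P cos 10.6° + f = W sin 20.2° (friction acts up-slope) → f = 328.2 − 137.6 = 190.6 N.
|f| = 190.6 N ≤ μN = 346.6 N, so the trunk is indeed static.

f ≈ 191 N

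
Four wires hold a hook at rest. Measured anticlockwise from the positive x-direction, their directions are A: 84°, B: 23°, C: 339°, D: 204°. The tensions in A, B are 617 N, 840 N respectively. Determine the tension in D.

T_D ≈ 1670 N

Resolve: ΣF_x = 617 cos 84° + 840 cos 23° + T_C cos 339° + T_D cos 204° = 0.
        ΣF_y = 617 sin 84° + 840 sin 23° + T_C sin 339° + T_D sin 204° = 0.
The known terms sum to (837.7, 941.8) N, so 0.9336 T_C − 0.9135 T_D = -837.7 and -0.3584 T_C − 0.4067 T_D = -941.8.
Solving simultaneously: T_C = 734.9 N, T_D = 1668 N.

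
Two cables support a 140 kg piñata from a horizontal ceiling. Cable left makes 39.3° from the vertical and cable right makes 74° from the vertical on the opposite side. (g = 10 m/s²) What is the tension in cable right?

Angles from the horizontal: cable left is 90° − 39.3° = 50.7°, cable right is 90° − 74° = 16°.
Weight W = 140 × 10 = 1400 N acts straight down.
Horizontal: T_left cos 50.7° = T_right cos 16°  →  T_left = 1.518 T_right.
Vertical: T_left sin 50.7° + T_right sin 16° = 1400.
Substituting the horizontal relation into the vertical equation gives 1.45 T_right = 1400, so T_right = 965.5 N.

T_right ≈ 965 N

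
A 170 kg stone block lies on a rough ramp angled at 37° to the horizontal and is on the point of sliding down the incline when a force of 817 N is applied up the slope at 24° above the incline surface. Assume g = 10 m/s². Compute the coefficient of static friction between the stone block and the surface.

On the verge of sliding down the incline, friction is at its maximum μN and acts up the slope.
Perpendicular to incline: N = W cos 37° − P sin 24° = 1358 − 332.3 = 1025 N.
Along incline: P cos 24° + μN = W sin 37° → μ = (W sin 37° − P cos 24°) / N = 0.2699.

μ ≈ 0.270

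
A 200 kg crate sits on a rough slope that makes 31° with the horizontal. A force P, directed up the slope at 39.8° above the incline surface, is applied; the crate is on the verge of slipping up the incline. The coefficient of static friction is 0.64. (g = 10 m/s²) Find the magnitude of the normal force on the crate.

On the verge of sliding up the incline, friction equals μN and acts down the slope.
Perpendicular: N + P sin 39.8° = W cos 31° = 1714 N.
Along incline: P cos 39.8° = W sin 31° + μN  with W sin 31° = 1030 N.
Solving the pair for P and N: P = 1806 N, N = 558.4 N (and f = μN = 357.4 N).

N ≈ 558 N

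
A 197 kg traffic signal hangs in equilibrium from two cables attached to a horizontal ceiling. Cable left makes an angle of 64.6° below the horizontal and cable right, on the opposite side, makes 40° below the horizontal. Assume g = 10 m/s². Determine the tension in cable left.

Weight W = 197 × 10 = 1970 N acts straight down.
Horizontal: T_left cos 64.6° = T_right cos 40°  →  T_right = 0.5599 T_left.
Vertical: T_left sin 64.6° + T_right sin 40° = 1970.
Substituting the horizontal relation into the vertical equation gives 1.263 T_left = 1970, so T_left = 1559 N.

T_left ≈ 1560 N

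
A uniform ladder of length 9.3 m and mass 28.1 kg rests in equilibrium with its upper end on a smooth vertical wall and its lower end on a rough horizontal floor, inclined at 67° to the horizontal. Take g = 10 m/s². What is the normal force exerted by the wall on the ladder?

Torques about the foot: N_wall · 9.3 sin 67° = 28.1×10×4.65 cos 67° → N_wall = 59.639 N.

N_wall ≈ 59.6 N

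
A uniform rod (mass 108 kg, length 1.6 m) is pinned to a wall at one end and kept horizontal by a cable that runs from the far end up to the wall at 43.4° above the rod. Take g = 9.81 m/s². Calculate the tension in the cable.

T ≈ 771 N

Take torques about the hinge: T sin 43.4° · 1.6 = 108×9.81×0.8 = 847.58 N·m.
So T = 847.58 / (0.6871 × 1.6) = 770.99 N.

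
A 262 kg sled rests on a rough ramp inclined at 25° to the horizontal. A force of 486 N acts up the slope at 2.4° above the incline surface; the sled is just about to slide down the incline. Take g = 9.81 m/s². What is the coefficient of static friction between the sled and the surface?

μ ≈ 0.260

On the verge of sliding down the incline, friction is at its maximum μN and acts up the slope.
Perpendicular to incline: N = W cos 25° − P sin 2.4° = 2329 − 20.35 = 2309 N.
Along incline: P cos 2.4° + μN = W sin 25° → μ = (W sin 25° − P cos 2.4°) / N = 0.2601.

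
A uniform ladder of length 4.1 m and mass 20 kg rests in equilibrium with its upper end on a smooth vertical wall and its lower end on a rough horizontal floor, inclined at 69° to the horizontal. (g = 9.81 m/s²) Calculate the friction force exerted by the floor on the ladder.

Torques about the foot: N_wall · 4.1 sin 69° = 20×9.81×2.05 cos 69° → N_wall = 37.657 N.
ΣF_x = 0: f_floor = N_wall = 37.657 N.

f ≈ 37.7 N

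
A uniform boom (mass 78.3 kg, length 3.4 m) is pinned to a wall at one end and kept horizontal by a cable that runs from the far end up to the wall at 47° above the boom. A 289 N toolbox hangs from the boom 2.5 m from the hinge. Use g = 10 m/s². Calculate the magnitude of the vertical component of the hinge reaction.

|H_y| ≈ 468 N

Take torques about the hinge: T sin 47° · 3.4 = 78.3×10×1.7 + 289×2.5 = 2053.6 N·m.
So T = 2053.6 / (0.7314 × 3.4) = 825.87 N.
ΣF_y = 0: H_y = (78.3×10 + 289) − T sin 47° = 1072 − 604 = 468 N.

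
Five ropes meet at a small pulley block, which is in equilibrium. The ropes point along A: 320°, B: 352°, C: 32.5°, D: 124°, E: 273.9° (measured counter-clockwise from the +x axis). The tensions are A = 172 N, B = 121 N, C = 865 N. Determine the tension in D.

Resolve: ΣF_x = 172 cos 320° + 121 cos 352° + 865 cos 32.5° + T_D cos 124° + T_E cos 273.9° = 0.
        ΣF_y = 172 sin 320° + 121 sin 352° + 865 sin 32.5° + T_D sin 124° + T_E sin 273.9° = 0.
The known terms sum to (981.1, 337.4) N, so -0.5592 T_D + 0.0680 T_E = -981.1 and 0.8290 T_D − 0.9977 T_E = -337.4.
Solving simultaneously: T_D = 1998 N, T_E = 1998 N.

T_D ≈ 2000 N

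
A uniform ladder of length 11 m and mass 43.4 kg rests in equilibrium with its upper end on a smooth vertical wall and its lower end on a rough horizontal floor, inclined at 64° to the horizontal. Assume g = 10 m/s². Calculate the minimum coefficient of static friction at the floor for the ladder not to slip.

μ_min ≈ 0.244

ΣF_y = 0: N_floor = 43.4×10 = 434 N.
Torques about the foot: N_wall · 11 sin 64° = 43.4×10×5.5 cos 64° → N_wall = 105.84 N.
ΣF_x = 0: f_floor = N_wall = 105.84 N.
μ_min = f_floor / N_floor = 105.84 / 434 = 0.2439.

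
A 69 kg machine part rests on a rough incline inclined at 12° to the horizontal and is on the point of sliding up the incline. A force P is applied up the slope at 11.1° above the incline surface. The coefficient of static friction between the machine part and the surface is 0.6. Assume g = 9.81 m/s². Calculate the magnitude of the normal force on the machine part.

N ≈ 568 N

On the verge of sliding up the incline, friction equals μN and acts down the slope.
Perpendicular: N + P sin 11.1° = W cos 12° = 662.1 N.
Along incline: P cos 11.1° = W sin 12° + μN  with W sin 12° = 140.7 N.
Solving the pair for P and N: P = 490.5 N, N = 567.7 N (and f = μN = 340.6 N).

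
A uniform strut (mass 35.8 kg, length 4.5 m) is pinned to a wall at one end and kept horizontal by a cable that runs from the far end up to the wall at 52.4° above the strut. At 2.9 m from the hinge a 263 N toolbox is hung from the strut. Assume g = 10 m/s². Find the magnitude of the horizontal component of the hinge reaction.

Take torques about the hinge: T sin 52.4° · 4.5 = 35.8×10×2.25 + 263×2.9 = 1568.2 N·m.
So T = 1568.2 / (0.7923 × 4.5) = 439.85 N.
ΣF_x = 0: H_x = T cos 52.4° = 268.37 N.

H_x ≈ 268 N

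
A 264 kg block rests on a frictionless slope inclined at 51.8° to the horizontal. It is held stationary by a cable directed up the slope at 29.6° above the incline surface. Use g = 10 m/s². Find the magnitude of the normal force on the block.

N ≈ 454 N

Take axes along and perpendicular to the incline. Weight components: W sin 51.8° = 2075 N down-slope, W cos 51.8° = 1633 N into the surface.
Along incline: T cos 29.6° = W sin 51.8° → T = 2386 N.
Perpendicular: N = W cos 51.8° − T sin 29.6° = 454 N.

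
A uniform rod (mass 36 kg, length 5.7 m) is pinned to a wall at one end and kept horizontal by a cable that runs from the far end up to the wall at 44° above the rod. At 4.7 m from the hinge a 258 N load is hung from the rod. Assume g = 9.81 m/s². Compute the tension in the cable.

Take torques about the hinge: T sin 44° · 5.7 = 36×9.81×2.85 + 258×4.7 = 2219.1 N·m.
So T = 2219.1 / (0.6947 × 5.7) = 560.44 N.

T ≈ 560 N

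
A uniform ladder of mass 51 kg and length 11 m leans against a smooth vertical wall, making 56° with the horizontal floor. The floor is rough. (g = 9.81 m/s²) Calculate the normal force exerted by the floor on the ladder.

ΣF_y = 0: N_floor = 51×9.81 = 500.31 N.

N_floor ≈ 500 N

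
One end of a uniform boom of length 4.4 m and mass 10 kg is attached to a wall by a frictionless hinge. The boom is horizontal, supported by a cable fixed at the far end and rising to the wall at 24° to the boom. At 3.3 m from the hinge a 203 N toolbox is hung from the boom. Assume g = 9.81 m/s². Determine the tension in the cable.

Take torques about the hinge: T sin 24° · 4.4 = 10×9.81×2.2 + 203×3.3 = 885.72 N·m.
So T = 885.72 / (0.4067 × 4.4) = 494.91 N.

T ≈ 495 N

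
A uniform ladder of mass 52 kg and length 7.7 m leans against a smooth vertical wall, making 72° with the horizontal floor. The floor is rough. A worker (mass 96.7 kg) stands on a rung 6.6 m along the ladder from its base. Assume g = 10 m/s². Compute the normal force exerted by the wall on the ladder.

Torques about the foot: N_wall · 7.7 sin 72° = 52×10×3.85 cos 72° + 96.7×10×6.6 cos 72° → N_wall = 353.79 N.

N_wall ≈ 354 N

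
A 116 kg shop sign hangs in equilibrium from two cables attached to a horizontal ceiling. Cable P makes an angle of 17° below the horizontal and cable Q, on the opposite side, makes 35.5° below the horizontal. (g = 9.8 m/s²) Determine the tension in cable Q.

Weight W = 116 × 9.8 = 1137 N acts straight down.
Horizontal: T_P cos 17° = T_Q cos 35.5°  →  T_P = 0.8513 T_Q.
Vertical: T_P sin 17° + T_Q sin 35.5° = 1137.
Substituting the horizontal relation into the vertical equation gives 0.8296 T_Q = 1137, so T_Q = 1370 N.

T_Q ≈ 1370 N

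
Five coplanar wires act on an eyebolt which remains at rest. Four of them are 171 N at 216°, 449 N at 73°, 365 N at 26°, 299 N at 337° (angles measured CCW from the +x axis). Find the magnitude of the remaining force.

Sum the known components: ΣF_x = 596.2 N, ΣF_y = 372 N.
For equilibrium the remaining force must supply (−ΣF_x, −ΣF_y) = (-596.2, -372) N.
Magnitude = √((-596.2)² + (-372)²) = 702.8 N; direction = atan2(-372, -596.2) = 212.0°.

F ≈ 703 N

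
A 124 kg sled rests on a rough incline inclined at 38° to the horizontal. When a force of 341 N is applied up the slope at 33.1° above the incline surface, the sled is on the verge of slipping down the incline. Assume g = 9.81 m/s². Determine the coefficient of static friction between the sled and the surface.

μ ≈ 0.600

On the verge of sliding down the incline, friction is at its maximum μN and acts up the slope.
Perpendicular to incline: N = W cos 38° − P sin 33.1° = 958.6 − 186.2 = 772.3 N.
Along incline: P cos 33.1° + μN = W sin 38° → μ = (W sin 38° − P cos 33.1°) / N = 0.5998.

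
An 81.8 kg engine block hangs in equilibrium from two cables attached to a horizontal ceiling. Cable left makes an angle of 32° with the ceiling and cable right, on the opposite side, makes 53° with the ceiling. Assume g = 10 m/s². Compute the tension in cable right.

T_right ≈ 696 N

Weight W = 81.8 × 10 = 818 N acts straight down.
Horizontal: T_left cos 32° = T_right cos 53°  →  T_left = 0.7096 T_right.
Vertical: T_left sin 32° + T_right sin 53° = 818.
Substituting the horizontal relation into the vertical equation gives 1.175 T_right = 818, so T_right = 696.4 N.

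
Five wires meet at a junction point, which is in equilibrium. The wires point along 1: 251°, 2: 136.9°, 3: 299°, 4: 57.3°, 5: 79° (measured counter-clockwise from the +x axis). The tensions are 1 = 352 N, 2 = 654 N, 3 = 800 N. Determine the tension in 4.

T_4 ≈ 240 N

Resolve: ΣF_x = 352 cos 251° + 654 cos 136.9° + 800 cos 299° + T_4 cos 57.3° + T_5 cos 79° = 0.
        ΣF_y = 352 sin 251° + 654 sin 136.9° + 800 sin 299° + T_4 sin 57.3° + T_5 sin 79° = 0.
The known terms sum to (-204.3, -585.7) N, so 0.5402 T_4 + 0.1908 T_5 = 204.3 and 0.8415 T_4 + 0.9816 T_5 = 585.7.
Solving simultaneously: T_4 = 240.1 N, T_5 = 390.8 N.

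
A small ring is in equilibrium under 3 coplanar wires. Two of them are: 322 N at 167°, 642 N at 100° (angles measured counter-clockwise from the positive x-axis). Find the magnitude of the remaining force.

Sum the known components: ΣF_x = -425.2 N, ΣF_y = 704.7 N.
For equilibrium the remaining force must supply (−ΣF_x, −ΣF_y) = (425.2, -704.7) N.
Magnitude = √((425.2)² + (-704.7)²) = 823 N; direction = atan2(-704.7, 425.2) = 301.1°.

F ≈ 823 N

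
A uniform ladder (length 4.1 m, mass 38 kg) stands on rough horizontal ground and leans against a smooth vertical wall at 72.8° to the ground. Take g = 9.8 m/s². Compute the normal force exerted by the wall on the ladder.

Torques about the foot: N_wall · 4.1 sin 72.8° = 38×9.8×2.05 cos 72.8° → N_wall = 57.639 N.

N_wall ≈ 57.6 N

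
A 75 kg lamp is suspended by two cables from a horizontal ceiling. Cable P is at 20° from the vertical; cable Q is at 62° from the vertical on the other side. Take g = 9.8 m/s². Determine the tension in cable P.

Angles from the horizontal: cable P is 90° − 20° = 70°, cable Q is 90° − 62° = 28°.
Weight W = 75 × 9.8 = 735 N acts straight down.
Horizontal: T_P cos 70° = T_Q cos 28°  →  T_Q = 0.3874 T_P.
Vertical: T_P sin 70° + T_Q sin 28° = 735.
Substituting the horizontal relation into the vertical equation gives 1.122 T_P = 735, so T_P = 655.3 N.

T_P ≈ 655 N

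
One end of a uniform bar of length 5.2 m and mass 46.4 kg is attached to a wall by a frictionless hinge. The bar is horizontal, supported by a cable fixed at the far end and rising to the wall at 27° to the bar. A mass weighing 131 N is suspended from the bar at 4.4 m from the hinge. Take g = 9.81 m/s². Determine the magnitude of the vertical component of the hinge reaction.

|H_y| ≈ 248 N

Take torques about the hinge: T sin 27° · 5.2 = 46.4×9.81×2.6 + 131×4.4 = 1759.9 N·m.
So T = 1759.9 / (0.4540 × 5.2) = 745.47 N.
ΣF_y = 0: H_y = (46.4×9.81 + 131) − T sin 27° = 586.18 − 338.44 = 247.75 N.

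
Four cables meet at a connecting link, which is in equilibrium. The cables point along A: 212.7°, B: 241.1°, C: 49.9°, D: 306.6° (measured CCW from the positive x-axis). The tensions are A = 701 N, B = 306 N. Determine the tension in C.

T_C ≈ 1000 N

Resolve: ΣF_x = 701 cos 212.7° + 306 cos 241.1° + T_C cos 49.9° + T_D cos 306.6° = 0.
        ΣF_y = 701 sin 212.7° + 306 sin 241.1° + T_C sin 49.9° + T_D sin 306.6° = 0.
The known terms sum to (-737.8, -646.6) N, so 0.6441 T_C + 0.5962 T_D = 737.8 and 0.7649 T_C − 0.8028 T_D = 646.6.
Solving simultaneously: T_C = 1005 N, T_D = 151.9 N.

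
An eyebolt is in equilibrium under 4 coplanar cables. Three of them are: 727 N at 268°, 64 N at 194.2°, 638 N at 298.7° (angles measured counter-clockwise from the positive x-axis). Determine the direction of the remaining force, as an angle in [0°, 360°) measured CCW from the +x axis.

Sum the known components: ΣF_x = 219 N, ΣF_y = -1302 N.
For equilibrium the remaining force must supply (−ΣF_x, −ΣF_y) = (-219, 1302) N.
Magnitude = √((-219)² + (1302)²) = 1320 N; direction = atan2(1302, -219) = 99.5°.

θ ≈ 99.5°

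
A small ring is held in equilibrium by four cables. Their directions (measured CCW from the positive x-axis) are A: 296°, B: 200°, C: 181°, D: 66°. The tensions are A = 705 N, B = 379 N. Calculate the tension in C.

T_C ≈ 295 N

Resolve: ΣF_x = 705 cos 296° + 379 cos 200° + T_C cos 181° + T_D cos 66° = 0.
        ΣF_y = 705 sin 296° + 379 sin 200° + T_C sin 181° + T_D sin 66° = 0.
The known terms sum to (-47.09, -763.3) N, so -0.9998 T_C + 0.4067 T_D = 47.09 and -0.0175 T_C + 0.9135 T_D = 763.3.
Solving simultaneously: T_C = 295.1 N, T_D = 841.1 N.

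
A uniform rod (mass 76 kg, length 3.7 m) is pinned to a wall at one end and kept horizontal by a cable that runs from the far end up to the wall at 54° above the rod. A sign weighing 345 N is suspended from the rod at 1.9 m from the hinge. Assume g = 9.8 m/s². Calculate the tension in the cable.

T ≈ 679 N

Take torques about the hinge: T sin 54° · 3.7 = 76×9.8×1.85 + 345×1.9 = 2033.4 N·m.
So T = 2033.4 / (0.8090 × 3.7) = 679.3 N.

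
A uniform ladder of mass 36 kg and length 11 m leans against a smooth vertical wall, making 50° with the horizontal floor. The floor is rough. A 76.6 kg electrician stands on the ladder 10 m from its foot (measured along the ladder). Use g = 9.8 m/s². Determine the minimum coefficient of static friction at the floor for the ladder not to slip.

μ_min ≈ 0.653

ΣF_y = 0: N_floor = 36×9.8 + 76.6×9.8 = 1103.5 N.
Torques about the foot: N_wall · 11 sin 50° = 36×9.8×5.5 cos 50° + 76.6×9.8×10 cos 50° → N_wall = 720.65 N.
ΣF_x = 0: f_floor = N_wall = 720.65 N.
μ_min = f_floor / N_floor = 720.65 / 1103.5 = 0.6531.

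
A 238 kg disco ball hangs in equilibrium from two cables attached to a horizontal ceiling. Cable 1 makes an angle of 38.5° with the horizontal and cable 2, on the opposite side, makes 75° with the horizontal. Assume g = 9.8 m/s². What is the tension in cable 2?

T_2 ≈ 1990 N

Weight W = 238 × 9.8 = 2332 N acts straight down.
Horizontal: T_1 cos 38.5° = T_2 cos 75°  →  T_1 = 0.3307 T_2.
Vertical: T_1 sin 38.5° + T_2 sin 75° = 2332.
Substituting the horizontal relation into the vertical equation gives 1.172 T_2 = 2332, so T_2 = 1990 N.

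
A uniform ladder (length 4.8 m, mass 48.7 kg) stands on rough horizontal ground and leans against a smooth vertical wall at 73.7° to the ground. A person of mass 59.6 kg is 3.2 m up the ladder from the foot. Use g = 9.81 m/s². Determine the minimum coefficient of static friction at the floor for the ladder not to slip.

μ_min ≈ 0.173

ΣF_y = 0: N_floor = 48.7×9.81 + 59.6×9.81 = 1062.4 N.
Torques about the foot: N_wall · 4.8 sin 73.7° = 48.7×9.81×2.4 cos 73.7° + 59.6×9.81×3.2 cos 73.7° → N_wall = 183.83 N.
ΣF_x = 0: f_floor = N_wall = 183.83 N.
μ_min = f_floor / N_floor = 183.83 / 1062.4 = 0.173.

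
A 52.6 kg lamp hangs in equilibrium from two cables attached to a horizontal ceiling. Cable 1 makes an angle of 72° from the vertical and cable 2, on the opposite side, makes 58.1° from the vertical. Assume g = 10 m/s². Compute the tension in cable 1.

T_1 ≈ 584 N

Angles from the horizontal: cable 1 is 90° − 72° = 18°, cable 2 is 90° − 58.1° = 31.9°.
Weight W = 52.6 × 10 = 526 N acts straight down.
Horizontal: T_1 cos 18° = T_2 cos 31.9°  →  T_2 = 1.12 T_1.
Vertical: T_1 sin 18° + T_2 sin 31.9° = 526.
Substituting the horizontal relation into the vertical equation gives 0.901 T_1 = 526, so T_1 = 583.8 N.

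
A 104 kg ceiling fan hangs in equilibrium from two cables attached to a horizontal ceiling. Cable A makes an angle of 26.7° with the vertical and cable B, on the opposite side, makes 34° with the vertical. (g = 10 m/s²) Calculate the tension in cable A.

Angles from the horizontal: cable A is 90° − 26.7° = 63.3°, cable B is 90° − 34° = 56°.
Weight W = 104 × 10 = 1040 N acts straight down.
Horizontal: T_A cos 63.3° = T_B cos 56°  →  T_B = 0.8035 T_A.
Vertical: T_A sin 63.3° + T_B sin 56° = 1040.
Substituting the horizontal relation into the vertical equation gives 1.56 T_A = 1040, so T_A = 666.9 N.

T_A ≈ 667 N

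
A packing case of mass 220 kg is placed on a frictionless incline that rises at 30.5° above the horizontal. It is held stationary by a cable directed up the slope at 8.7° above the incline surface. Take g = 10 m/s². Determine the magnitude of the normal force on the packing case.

Take axes along and perpendicular to the incline. Weight components: W sin 30.5° = 1117 N down-slope, W cos 30.5° = 1896 N into the surface.
Along incline: T cos 8.7° = W sin 30.5° → T = 1130 N.
Perpendicular: N = W cos 30.5° − T sin 8.7° = 1725 N.

N ≈ 1720 N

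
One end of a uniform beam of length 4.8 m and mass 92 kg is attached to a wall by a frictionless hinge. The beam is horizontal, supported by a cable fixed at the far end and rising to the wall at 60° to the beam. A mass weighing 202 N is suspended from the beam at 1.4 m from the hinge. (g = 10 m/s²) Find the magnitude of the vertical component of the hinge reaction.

Take torques about the hinge: T sin 60° · 4.8 = 92×10×2.4 + 202×1.4 = 2490.8 N·m.
So T = 2490.8 / (0.8660 × 4.8) = 599.19 N.
ΣF_y = 0: H_y = (92×10 + 202) − T sin 60° = 1122 − 518.92 = 603.08 N.

|H_y| ≈ 603 N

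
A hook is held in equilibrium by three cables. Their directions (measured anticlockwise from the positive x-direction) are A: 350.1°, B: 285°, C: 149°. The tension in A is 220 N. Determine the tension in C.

Resolve: ΣF_x = 220 cos 350.1° + T_B cos 285° + T_C cos 149° = 0.
        ΣF_y = 220 sin 350.1° + T_B sin 285° + T_C sin 149° = 0.
The known terms sum to (216.7, -37.82) N, so 0.2588 T_B − 0.8572 T_C = -216.7 and -0.9659 T_B + 0.5150 T_C = 37.82.
Solving simultaneously: T_B = 114 N, T_C = 287.3 N.

T_C ≈ 287 N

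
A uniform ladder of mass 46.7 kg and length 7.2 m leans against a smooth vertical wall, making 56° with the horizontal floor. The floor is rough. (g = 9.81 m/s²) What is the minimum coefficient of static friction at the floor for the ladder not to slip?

ΣF_y = 0: N_floor = 46.7×9.81 = 458.13 N.
Torques about the foot: N_wall · 7.2 sin 56° = 46.7×9.81×3.6 cos 56° → N_wall = 154.51 N.
ΣF_x = 0: f_floor = N_wall = 154.51 N.
μ_min = f_floor / N_floor = 154.51 / 458.13 = 0.3373.

μ_min ≈ 0.337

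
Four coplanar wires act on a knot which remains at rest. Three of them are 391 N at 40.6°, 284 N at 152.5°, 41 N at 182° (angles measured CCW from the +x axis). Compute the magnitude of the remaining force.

F ≈ 384 N

Sum the known components: ΣF_x = 3.989 N, ΣF_y = 384.2 N.
For equilibrium the remaining force must supply (−ΣF_x, −ΣF_y) = (-3.989, -384.2) N.
Magnitude = √((-3.989)² + (-384.2)²) = 384.2 N; direction = atan2(-384.2, -3.989) = 269.4°.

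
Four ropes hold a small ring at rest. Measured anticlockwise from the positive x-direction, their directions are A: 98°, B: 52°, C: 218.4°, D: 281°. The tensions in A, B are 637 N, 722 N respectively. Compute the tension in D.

T_D ≈ 810 N

Resolve: ΣF_x = 637 cos 98° + 722 cos 52° + T_C cos 218.4° + T_D cos 281° = 0.
        ΣF_y = 637 sin 98° + 722 sin 52° + T_C sin 218.4° + T_D sin 281° = 0.
The known terms sum to (355.9, 1200) N, so -0.7837 T_C + 0.1908 T_D = -355.9 and -0.6211 T_C − 0.9816 T_D = -1200.
Solving simultaneously: T_C = 651.3 N, T_D = 810.1 N.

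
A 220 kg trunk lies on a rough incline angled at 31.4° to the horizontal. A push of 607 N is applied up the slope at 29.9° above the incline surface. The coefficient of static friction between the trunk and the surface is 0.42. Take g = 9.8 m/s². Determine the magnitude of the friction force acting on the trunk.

f ≈ 597 N

Axes along / perpendicular to the incline. W sin 31.4° = 1123 N down-slope; W cos 31.4° = 1840 N into the surface.
Perpendicular: N = W cos 31.4° − P sin 29.9° = 1840 − 302.6 = 1538 N.
Along incline: P cos 29.9° + f = W sin 31.4° (friction acts up-slope) → f = 1123 − 526.2 = 597.1 N.
|f| = 597.1 N ≤ μN = 645.8 N, so the trunk is indeed static.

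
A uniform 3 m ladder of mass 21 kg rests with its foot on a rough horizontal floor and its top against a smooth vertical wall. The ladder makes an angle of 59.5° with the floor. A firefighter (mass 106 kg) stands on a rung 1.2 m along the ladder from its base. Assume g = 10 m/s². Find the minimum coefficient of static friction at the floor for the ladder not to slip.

μ_min ≈ 0.245

ΣF_y = 0: N_floor = 21×10 + 106×10 = 1270 N.
Torques about the foot: N_wall · 3 sin 59.5° = 21×10×1.5 cos 59.5° + 106×10×1.2 cos 59.5° → N_wall = 311.6 N.
ΣF_x = 0: f_floor = N_wall = 311.6 N.
μ_min = f_floor / N_floor = 311.6 / 1270 = 0.2454.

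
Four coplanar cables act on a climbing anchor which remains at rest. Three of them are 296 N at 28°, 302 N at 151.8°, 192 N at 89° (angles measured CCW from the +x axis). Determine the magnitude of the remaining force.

Sum the known components: ΣF_x = -1.45 N, ΣF_y = 473.6 N.
For equilibrium the remaining force must supply (−ΣF_x, −ΣF_y) = (1.45, -473.6) N.
Magnitude = √((1.45)² + (-473.6)²) = 473.6 N; direction = atan2(-473.6, 1.45) = 270.2°.

F ≈ 474 N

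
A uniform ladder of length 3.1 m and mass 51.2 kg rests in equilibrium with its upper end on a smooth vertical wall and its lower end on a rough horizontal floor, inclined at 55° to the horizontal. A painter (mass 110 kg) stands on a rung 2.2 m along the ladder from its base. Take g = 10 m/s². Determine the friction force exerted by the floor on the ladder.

Torques about the foot: N_wall · 3.1 sin 55° = 51.2×10×1.55 cos 55° + 110×10×2.2 cos 55° → N_wall = 725.87 N.
ΣF_x = 0: f_floor = N_wall = 725.87 N.

f ≈ 726 N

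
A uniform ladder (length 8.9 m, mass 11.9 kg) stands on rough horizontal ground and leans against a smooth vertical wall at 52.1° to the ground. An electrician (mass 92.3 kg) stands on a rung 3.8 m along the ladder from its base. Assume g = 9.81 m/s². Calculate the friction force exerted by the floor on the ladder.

f ≈ 346 N

Torques about the foot: N_wall · 8.9 sin 52.1° = 11.9×9.81×4.45 cos 52.1° + 92.3×9.81×3.8 cos 52.1° → N_wall = 346.4 N.
ΣF_x = 0: f_floor = N_wall = 346.4 N.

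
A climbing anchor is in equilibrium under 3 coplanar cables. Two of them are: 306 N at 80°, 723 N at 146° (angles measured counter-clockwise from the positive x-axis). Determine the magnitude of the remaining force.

F ≈ 892 N

Sum the known components: ΣF_x = -546.3 N, ΣF_y = 705.6 N.
For equilibrium the remaining force must supply (−ΣF_x, −ΣF_y) = (546.3, -705.6) N.
Magnitude = √((546.3)² + (-705.6)²) = 892.4 N; direction = atan2(-705.6, 546.3) = 307.7°.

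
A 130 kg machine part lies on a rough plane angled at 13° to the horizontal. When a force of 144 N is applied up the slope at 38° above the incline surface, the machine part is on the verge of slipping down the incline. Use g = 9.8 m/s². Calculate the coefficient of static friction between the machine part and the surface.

μ ≈ 0.150

On the verge of sliding down the incline, friction is at its maximum μN and acts up the slope.
Perpendicular to incline: N = W cos 13° − P sin 38° = 1241 − 88.66 = 1153 N.
Along incline: P cos 38° + μN = W sin 13° → μ = (W sin 13° − P cos 38°) / N = 0.1502.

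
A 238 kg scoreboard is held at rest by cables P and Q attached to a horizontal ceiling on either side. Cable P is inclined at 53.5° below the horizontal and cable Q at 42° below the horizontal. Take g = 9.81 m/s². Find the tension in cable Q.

T_Q ≈ 1400 N

Weight W = 238 × 9.81 = 2335 N acts straight down.
Horizontal: T_P cos 53.5° = T_Q cos 42°  →  T_P = 1.249 T_Q.
Vertical: T_P sin 53.5° + T_Q sin 42° = 2335.
Substituting the horizontal relation into the vertical equation gives 1.673 T_Q = 2335, so T_Q = 1395 N.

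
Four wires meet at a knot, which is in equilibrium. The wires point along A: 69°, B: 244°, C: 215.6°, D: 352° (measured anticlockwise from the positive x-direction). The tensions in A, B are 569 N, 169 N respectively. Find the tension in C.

Resolve: ΣF_x = 569 cos 69° + 169 cos 244° + T_C cos 215.6° + T_D cos 352° = 0.
        ΣF_y = 569 sin 69° + 169 sin 244° + T_C sin 215.6° + T_D sin 352° = 0.
The known terms sum to (129.8, 379.3) N, so -0.8131 T_C + 0.9903 T_D = -129.8 and -0.5821 T_C − 0.1392 T_D = -379.3.
Solving simultaneously: T_C = 570.9 N, T_D = 337.6 N.

T_C ≈ 571 N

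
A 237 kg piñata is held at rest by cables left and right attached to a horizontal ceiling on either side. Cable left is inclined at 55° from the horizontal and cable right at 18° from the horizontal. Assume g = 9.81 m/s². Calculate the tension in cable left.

T_left ≈ 2310 N

Weight W = 237 × 9.81 = 2325 N acts straight down.
Horizontal: T_left cos 55° = T_right cos 18°  →  T_right = 0.6031 T_left.
Vertical: T_left sin 55° + T_right sin 18° = 2325.
Substituting the horizontal relation into the vertical equation gives 1.006 T_left = 2325, so T_left = 2312 N.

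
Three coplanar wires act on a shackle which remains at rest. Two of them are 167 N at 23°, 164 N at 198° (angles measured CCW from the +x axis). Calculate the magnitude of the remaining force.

Sum the known components: ΣF_x = -2.249 N, ΣF_y = 14.57 N.
For equilibrium the remaining force must supply (−ΣF_x, −ΣF_y) = (2.249, -14.57) N.
Magnitude = √((2.249)² + (-14.57)²) = 14.75 N; direction = atan2(-14.57, 2.249) = 278.8°.

F ≈ 14.7 N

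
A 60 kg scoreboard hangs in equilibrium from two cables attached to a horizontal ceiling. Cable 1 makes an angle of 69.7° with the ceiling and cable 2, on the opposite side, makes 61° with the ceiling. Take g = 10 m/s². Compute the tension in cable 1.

T_1 ≈ 384 N

Weight W = 60 × 10 = 600 N acts straight down.
Horizontal: T_1 cos 69.7° = T_2 cos 61°  →  T_2 = 0.7156 T_1.
Vertical: T_1 sin 69.7° + T_2 sin 61° = 600.
Substituting the horizontal relation into the vertical equation gives 1.564 T_1 = 600, so T_1 = 383.7 N.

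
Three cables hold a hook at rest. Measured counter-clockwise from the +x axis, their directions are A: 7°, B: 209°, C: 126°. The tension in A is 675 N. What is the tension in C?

T_C ≈ 255 N

Resolve: ΣF_x = 675 cos 7° + T_B cos 209° + T_C cos 126° = 0.
        ΣF_y = 675 sin 7° + T_B sin 209° + T_C sin 126° = 0.
The known terms sum to (670, 82.26) N, so -0.8746 T_B − 0.5878 T_C = -670 and -0.4848 T_B + 0.8090 T_C = -82.26.
Solving simultaneously: T_B = 594.8 N, T_C = 254.8 N.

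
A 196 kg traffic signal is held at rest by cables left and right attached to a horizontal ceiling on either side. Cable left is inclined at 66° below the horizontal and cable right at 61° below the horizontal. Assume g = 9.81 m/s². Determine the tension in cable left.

T_left ≈ 1170 N

Weight W = 196 × 9.81 = 1923 N acts straight down.
Horizontal: T_left cos 66° = T_right cos 61°  →  T_right = 0.839 T_left.
Vertical: T_left sin 66° + T_right sin 61° = 1923.
Substituting the horizontal relation into the vertical equation gives 1.647 T_left = 1923, so T_left = 1167 N.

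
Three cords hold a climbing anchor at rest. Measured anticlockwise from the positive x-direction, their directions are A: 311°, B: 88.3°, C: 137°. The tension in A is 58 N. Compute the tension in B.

T_B ≈ 8.07 N

Resolve: ΣF_x = 58 cos 311° + T_B cos 88.3° + T_C cos 137° = 0.
        ΣF_y = 58 sin 311° + T_B sin 88.3° + T_C sin 137° = 0.
The known terms sum to (38.05, -43.77) N, so 0.0297 T_B − 0.7314 T_C = -38.05 and 0.9996 T_B + 0.6820 T_C = 43.77.
Solving simultaneously: T_B = 8.070 N, T_C = 52.36 N.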